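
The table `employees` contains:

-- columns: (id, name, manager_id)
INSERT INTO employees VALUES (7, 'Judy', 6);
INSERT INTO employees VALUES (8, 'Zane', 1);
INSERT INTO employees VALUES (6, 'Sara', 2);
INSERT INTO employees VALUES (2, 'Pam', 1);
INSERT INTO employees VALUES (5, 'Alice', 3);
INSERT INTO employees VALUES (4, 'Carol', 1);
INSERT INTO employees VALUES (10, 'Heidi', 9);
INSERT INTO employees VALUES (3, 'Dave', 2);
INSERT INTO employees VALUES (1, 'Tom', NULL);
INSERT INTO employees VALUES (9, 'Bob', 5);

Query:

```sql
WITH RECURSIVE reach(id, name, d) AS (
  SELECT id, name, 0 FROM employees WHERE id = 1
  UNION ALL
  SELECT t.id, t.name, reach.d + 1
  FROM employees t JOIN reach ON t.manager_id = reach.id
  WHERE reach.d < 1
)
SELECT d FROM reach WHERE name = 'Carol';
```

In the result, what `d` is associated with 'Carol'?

Base: id=1 (Tom) at d 0.
Iteration 1: rows with manager_id in {1} -> Pam (id 2, d 1), Carol (id 4, d 1), Zane (id 8, d 1).
Iteration 2: d < 1 fails for all current rows; recursion stops.

1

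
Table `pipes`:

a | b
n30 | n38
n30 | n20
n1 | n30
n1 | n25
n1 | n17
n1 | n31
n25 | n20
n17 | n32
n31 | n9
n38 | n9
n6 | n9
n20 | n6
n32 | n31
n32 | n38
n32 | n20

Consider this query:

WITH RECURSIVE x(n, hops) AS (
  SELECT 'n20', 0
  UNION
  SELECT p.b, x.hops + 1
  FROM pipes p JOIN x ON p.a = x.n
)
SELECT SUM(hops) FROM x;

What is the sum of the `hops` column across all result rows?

3

Base: (n20, hops=0).
Iteration 1: edges from {n20} -> (n6, hops=1).
Iteration 2: edges from {n6} -> (n9, hops=2).
Iteration 3: no outgoing edges from {n9}; recursion stops.
SUM(hops) = 0 + 1 + 2 = 3.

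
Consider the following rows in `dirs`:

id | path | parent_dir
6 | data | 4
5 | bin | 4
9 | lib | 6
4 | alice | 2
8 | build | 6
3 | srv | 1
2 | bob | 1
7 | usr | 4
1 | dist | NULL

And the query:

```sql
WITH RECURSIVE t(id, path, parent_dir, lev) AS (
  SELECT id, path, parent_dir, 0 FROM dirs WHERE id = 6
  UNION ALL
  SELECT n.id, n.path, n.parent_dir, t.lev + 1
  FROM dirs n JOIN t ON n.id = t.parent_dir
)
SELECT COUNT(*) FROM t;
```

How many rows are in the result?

4

Base: id=6 (data), parent_dir=4, lev 0.
Iteration 1: join on id=4 -> alice (id 4, parent_dir=2, lev 1).
Iteration 2: join on id=2 -> bob (id 2, parent_dir=1, lev 2).
Iteration 3: join on id=1 -> dist (id 1, parent_dir=NULL, lev 3).
Iteration 4: parent_dir is NULL; no match; recursion stops.
Total rows emitted: 4.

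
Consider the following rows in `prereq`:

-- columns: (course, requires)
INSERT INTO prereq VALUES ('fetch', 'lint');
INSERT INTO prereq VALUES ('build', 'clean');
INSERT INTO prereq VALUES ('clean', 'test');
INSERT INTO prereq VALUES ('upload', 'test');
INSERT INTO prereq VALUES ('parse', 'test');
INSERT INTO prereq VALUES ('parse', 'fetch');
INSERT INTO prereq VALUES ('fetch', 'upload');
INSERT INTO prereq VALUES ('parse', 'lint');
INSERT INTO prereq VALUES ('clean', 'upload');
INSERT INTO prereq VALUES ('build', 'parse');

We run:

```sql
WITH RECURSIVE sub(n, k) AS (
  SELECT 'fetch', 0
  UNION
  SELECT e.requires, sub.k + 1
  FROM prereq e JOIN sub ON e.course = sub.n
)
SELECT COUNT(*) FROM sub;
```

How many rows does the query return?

4

Base: (fetch, k=0).
Iteration 1: edges from {fetch} -> (lint, k=1), (upload, k=1).
Iteration 2: edges from {lint,upload} -> (test, k=2).
Iteration 3: no outgoing edges from {test}; recursion stops.
Total rows emitted: 4.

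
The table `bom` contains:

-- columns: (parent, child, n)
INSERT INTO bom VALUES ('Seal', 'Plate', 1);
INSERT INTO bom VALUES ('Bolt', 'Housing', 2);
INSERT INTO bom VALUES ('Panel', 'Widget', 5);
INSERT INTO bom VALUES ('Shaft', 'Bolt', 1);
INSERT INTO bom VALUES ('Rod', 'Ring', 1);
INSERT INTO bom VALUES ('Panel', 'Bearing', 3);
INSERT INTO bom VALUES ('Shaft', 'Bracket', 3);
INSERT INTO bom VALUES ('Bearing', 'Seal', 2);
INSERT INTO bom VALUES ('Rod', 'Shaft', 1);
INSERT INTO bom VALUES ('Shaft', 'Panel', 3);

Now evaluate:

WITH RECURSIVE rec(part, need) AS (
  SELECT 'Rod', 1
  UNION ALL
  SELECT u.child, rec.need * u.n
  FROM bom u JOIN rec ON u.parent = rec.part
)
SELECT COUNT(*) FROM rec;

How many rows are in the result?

Base: (Rod, need=1).
Iteration 1: components of {Rod} -> Ring = 1*1 = 1, Shaft = 1*1 = 1.
Iteration 2: components of {Ring,Shaft} -> Bolt = 1*1 = 1, Bracket = 1*3 = 3, Panel = 1*3 = 3.
Iteration 3: components of {Bolt,Bracket,Panel} -> Bearing = 3*3 = 9, Housing = 1*2 = 2, Widget = 3*5 = 15.
Iteration 4: components of {Bearing,Housing,Widget} -> Seal = 9*2 = 18.
Iteration 5: components of {Seal} -> Plate = 18*1 = 18.
Iteration 6: no further components; recursion stops.
Total rows emitted: 11.

11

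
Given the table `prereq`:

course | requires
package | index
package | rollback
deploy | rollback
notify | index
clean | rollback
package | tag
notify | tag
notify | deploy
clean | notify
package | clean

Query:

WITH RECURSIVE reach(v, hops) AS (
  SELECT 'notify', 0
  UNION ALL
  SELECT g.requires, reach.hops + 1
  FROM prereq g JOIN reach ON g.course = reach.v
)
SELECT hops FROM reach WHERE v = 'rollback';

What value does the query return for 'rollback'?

2

Base: (notify, hops=0).
Iteration 1: edges from {notify} -> (deploy, hops=1), (index, hops=1), (tag, hops=1).
Iteration 2: edges from {deploy,index,tag} -> (rollback, hops=2).
Iteration 3: no outgoing edges from {rollback}; recursion stops.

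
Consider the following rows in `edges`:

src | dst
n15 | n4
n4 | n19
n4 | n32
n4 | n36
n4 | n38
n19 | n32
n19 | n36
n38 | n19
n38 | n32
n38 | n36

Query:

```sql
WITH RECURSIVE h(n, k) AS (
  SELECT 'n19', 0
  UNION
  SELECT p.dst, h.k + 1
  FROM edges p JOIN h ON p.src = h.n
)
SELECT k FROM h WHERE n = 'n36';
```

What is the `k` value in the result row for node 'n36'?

1

Base: (n19, k=0).
Iteration 1: edges from {n19} -> (n32, k=1), (n36, k=1).
Iteration 2: no outgoing edges from {n32,n36}; recursion stops.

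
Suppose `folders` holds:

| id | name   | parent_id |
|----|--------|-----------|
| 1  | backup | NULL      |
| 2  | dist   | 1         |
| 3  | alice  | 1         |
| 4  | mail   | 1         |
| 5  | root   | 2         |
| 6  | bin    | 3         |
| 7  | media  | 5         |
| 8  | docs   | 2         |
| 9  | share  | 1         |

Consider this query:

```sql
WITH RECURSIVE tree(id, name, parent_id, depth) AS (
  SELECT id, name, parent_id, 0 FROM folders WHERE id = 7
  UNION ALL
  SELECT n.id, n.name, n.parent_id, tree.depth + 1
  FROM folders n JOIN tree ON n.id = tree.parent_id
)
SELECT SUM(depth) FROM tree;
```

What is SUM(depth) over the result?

Base: id=7 (media), parent_id=5, depth 0.
Iteration 1: join on id=5 -> root (id 5, parent_id=2, depth 1).
Iteration 2: join on id=2 -> dist (id 2, parent_id=1, depth 2).
Iteration 3: join on id=1 -> backup (id 1, parent_id=NULL, depth 3).
Iteration 4: parent_id is NULL; no match; recursion stops.
SUM(depth) = 0 + 1 + 2 + 3 = 6.

6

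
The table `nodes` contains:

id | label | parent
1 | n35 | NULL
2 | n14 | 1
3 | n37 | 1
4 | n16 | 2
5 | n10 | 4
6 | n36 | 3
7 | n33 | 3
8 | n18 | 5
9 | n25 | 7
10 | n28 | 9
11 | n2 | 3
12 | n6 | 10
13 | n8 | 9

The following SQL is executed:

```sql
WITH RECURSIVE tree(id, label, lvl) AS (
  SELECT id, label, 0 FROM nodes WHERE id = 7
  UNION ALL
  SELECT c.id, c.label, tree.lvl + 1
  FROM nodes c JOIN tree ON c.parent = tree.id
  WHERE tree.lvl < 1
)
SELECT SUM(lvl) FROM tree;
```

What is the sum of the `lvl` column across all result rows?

Base: id=7 (n33) at lvl 0.
Iteration 1: rows with parent in {7} -> n25 (id 9, lvl 1).
Iteration 2: lvl < 1 fails for all current rows; recursion stops.
SUM(lvl) = 0 + 1 = 1.

1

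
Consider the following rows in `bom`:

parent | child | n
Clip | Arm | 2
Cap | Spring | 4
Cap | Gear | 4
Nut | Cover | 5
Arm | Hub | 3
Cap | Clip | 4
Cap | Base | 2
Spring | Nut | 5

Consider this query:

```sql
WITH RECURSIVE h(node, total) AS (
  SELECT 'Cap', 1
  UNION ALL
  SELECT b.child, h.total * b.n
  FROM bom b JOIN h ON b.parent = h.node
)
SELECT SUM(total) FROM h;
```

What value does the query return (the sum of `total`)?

Base: (Cap, total=1).
Iteration 1: components of {Cap} -> Base = 1*2 = 2, Clip = 1*4 = 4, Gear = 1*4 = 4, Spring = 1*4 = 4.
Iteration 2: components of {Base,Clip,Gear,Spring} -> Arm = 4*2 = 8, Nut = 4*5 = 20.
Iteration 3: components of {Arm,Nut} -> Cover = 20*5 = 100, Hub = 8*3 = 24.
Iteration 4: no further components; recursion stops.
SUM(total) = 1 + 2 + 4 + 4 + 4 + 8 + 20 + 24 + 100 = 167.

167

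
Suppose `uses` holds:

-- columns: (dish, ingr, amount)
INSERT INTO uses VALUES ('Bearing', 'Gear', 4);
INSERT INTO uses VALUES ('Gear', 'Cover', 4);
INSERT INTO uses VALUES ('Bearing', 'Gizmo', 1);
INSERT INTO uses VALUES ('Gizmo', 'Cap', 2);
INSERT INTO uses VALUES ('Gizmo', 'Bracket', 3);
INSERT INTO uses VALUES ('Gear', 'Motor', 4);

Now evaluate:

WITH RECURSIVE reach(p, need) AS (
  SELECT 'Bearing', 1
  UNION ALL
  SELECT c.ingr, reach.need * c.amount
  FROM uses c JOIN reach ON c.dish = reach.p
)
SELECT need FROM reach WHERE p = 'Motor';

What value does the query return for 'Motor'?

Base: (Bearing, need=1).
Iteration 1: components of {Bearing} -> Gear = 1*4 = 4, Gizmo = 1*1 = 1.
Iteration 2: components of {Gear,Gizmo} -> Bracket = 1*3 = 3, Cap = 1*2 = 2, Cover = 4*4 = 16, Motor = 4*4 = 16.
Iteration 3: no further components; recursion stops.

16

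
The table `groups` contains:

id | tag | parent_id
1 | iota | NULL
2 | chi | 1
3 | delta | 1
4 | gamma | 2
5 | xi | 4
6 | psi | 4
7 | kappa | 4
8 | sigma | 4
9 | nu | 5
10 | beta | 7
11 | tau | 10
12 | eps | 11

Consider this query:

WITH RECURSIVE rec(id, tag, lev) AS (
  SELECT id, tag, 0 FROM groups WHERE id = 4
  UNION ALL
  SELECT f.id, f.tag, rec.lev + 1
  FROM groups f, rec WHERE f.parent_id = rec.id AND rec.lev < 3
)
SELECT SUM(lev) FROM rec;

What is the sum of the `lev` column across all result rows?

Base: id=4 (gamma) at lev 0.
Iteration 1: rows with parent_id in {4} -> xi (id 5, lev 1), psi (id 6, lev 1), kappa (id 7, lev 1), sigma (id 8, lev 1).
Iteration 2: rows with parent_id in {5,6,7,8} -> nu (id 9, lev 2), beta (id 10, lev 2).
Iteration 3: rows with parent_id in {9,10} -> tau (id 11, lev 3).
Iteration 4: lev < 3 fails for all current rows; recursion stops.
SUM(lev) = 0 + 1 + 1 + 1 + 1 + 2 + 2 + 3 = 11.

11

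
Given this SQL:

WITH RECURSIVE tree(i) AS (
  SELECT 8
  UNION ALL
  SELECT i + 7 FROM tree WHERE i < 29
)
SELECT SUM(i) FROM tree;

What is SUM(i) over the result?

74

Base: i=8.
Iteration 1: 8 < 29 holds -> i = 8 + 7 = 15.
Iteration 2: 15 < 29 holds -> i = 15 + 7 = 22.
Iteration 3: 22 < 29 holds -> i = 22 + 7 = 29.
Iteration 4: 29 < 29 fails; recursion stops.
SUM(i) = 8 + 15 + 22 + 29 = 74.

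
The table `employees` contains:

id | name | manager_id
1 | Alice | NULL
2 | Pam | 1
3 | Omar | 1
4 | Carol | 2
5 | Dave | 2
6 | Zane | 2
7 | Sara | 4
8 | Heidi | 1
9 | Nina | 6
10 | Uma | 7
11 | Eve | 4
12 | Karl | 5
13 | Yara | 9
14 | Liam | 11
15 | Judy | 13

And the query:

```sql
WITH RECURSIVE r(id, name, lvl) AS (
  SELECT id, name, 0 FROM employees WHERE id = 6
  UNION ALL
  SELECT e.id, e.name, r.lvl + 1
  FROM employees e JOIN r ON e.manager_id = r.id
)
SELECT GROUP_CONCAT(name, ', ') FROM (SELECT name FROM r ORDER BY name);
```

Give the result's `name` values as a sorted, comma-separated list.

Base: id=6 (Zane) at lvl 0.
Iteration 1: rows with manager_id in {6} -> Nina (id 9, lvl 1).
Iteration 2: rows with manager_id in {9} -> Yara (id 13, lvl 2).
Iteration 3: rows with manager_id in {13} -> Judy (id 15, lvl 3).
Iteration 4: no rows with manager_id in {15}; recursion stops.

Judy, Nina, Yara, Zane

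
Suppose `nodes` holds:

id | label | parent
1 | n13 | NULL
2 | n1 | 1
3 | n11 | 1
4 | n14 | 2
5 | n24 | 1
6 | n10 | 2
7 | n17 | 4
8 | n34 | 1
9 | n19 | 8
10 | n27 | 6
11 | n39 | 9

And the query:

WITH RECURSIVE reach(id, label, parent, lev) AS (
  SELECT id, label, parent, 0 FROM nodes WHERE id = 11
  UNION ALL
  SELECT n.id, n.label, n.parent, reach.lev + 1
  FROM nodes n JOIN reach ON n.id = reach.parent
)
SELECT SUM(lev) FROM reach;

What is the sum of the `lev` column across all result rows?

Base: id=11 (n39), parent=9, lev 0.
Iteration 1: join on id=9 -> n19 (id 9, parent=8, lev 1).
Iteration 2: join on id=8 -> n34 (id 8, parent=1, lev 2).
Iteration 3: join on id=1 -> n13 (id 1, parent=NULL, lev 3).
Iteration 4: parent is NULL; no match; recursion stops.
SUM(lev) = 0 + 1 + 2 + 3 = 6.

6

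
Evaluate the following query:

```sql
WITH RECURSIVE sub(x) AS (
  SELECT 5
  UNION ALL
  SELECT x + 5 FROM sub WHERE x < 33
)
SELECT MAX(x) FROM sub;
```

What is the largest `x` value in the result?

35

Base: x=5.
Iteration 1: 5 < 33 holds -> x = 5 + 5 = 10.
Iteration 2: 10 < 33 holds -> x = 10 + 5 = 15.
Iteration 3: 15 < 33 holds -> x = 15 + 5 = 20.
Iteration 4: 20 < 33 holds -> x = 20 + 5 = 25.
Iteration 5: 25 < 33 holds -> x = 25 + 5 = 30.
Iteration 6: 30 < 33 holds -> x = 30 + 5 = 35.
Iteration 7: 35 < 33 fails; recursion stops.
x values: 5, 10, 15, 20, 25, 30, 35; the maximum is 35.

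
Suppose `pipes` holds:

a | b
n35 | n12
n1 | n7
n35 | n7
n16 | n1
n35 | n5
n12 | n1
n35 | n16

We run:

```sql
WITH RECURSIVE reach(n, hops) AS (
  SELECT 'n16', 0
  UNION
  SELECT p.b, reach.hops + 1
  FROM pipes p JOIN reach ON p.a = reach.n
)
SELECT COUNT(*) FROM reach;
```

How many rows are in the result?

3

Base: (n16, hops=0).
Iteration 1: edges from {n16} -> (n1, hops=1).
Iteration 2: edges from {n1} -> (n7, hops=2).
Iteration 3: no outgoing edges from {n7}; recursion stops.
Total rows emitted: 3.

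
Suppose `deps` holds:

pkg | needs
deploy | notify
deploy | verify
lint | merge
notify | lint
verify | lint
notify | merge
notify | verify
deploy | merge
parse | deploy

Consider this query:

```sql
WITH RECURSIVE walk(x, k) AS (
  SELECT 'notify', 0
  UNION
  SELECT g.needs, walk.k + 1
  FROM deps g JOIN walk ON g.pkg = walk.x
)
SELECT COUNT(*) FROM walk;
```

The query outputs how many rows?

7

Base: (notify, k=0).
Iteration 1: edges from {notify} -> (lint, k=1), (merge, k=1), (verify, k=1).
Iteration 2: edges from {lint,merge,verify} -> (lint, k=2), (merge, k=2).
Iteration 3: edges from {lint,merge} -> (merge, k=3).
Iteration 4: no outgoing edges from {merge}; recursion stops.
Total rows emitted: 7.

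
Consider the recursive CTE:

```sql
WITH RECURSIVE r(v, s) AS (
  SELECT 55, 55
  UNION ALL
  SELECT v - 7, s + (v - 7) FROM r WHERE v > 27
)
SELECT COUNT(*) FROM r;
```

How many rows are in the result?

5

Base: v=55, s=55.
Iteration 1: 55 > 27 holds -> v = 55 - 7 = 48, s = 55 + 48 = 103.
Iteration 2: 48 > 27 holds -> v = 48 - 7 = 41, s = 103 + 41 = 144.
Iteration 3: 41 > 27 holds -> v = 41 - 7 = 34, s = 144 + 34 = 178.
Iteration 4: 34 > 27 holds -> v = 34 - 7 = 27, s = 178 + 27 = 205.
Iteration 5: 27 > 27 fails; recursion stops.
Total rows emitted: 5.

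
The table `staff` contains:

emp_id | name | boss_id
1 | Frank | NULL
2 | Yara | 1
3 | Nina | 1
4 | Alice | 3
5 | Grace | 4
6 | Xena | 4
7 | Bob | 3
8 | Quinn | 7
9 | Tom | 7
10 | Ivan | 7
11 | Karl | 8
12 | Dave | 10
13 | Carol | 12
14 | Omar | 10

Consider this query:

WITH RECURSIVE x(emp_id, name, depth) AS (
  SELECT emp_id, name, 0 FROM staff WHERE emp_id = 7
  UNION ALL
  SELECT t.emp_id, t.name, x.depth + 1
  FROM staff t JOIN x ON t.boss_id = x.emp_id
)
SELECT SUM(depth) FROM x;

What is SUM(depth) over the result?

Base: emp_id=7 (Bob) at depth 0.
Iteration 1: rows with boss_id in {7} -> Quinn (id 8, depth 1), Tom (id 9, depth 1), Ivan (id 10, depth 1).
Iteration 2: rows with boss_id in {8,9,10} -> Karl (id 11, depth 2), Dave (id 12, depth 2), Omar (id 14, depth 2).
Iteration 3: rows with boss_id in {11,12,14} -> Carol (id 13, depth 3).
Iteration 4: no rows with boss_id in {13}; recursion stops.
SUM(depth) = 0 + 1 + 1 + 1 + 2 + 2 + 2 + 3 = 12.

12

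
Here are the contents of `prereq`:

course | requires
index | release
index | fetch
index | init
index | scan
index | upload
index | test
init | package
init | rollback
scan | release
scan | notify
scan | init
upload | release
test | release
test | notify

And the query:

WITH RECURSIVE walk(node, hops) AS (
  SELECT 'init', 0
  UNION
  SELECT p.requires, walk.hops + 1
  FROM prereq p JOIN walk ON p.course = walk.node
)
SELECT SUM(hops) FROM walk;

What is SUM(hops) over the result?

Base: (init, hops=0).
Iteration 1: edges from {init} -> (package, hops=1), (rollback, hops=1).
Iteration 2: no outgoing edges from {package,rollback}; recursion stops.
SUM(hops) = 0 + 1 + 1 = 2.

2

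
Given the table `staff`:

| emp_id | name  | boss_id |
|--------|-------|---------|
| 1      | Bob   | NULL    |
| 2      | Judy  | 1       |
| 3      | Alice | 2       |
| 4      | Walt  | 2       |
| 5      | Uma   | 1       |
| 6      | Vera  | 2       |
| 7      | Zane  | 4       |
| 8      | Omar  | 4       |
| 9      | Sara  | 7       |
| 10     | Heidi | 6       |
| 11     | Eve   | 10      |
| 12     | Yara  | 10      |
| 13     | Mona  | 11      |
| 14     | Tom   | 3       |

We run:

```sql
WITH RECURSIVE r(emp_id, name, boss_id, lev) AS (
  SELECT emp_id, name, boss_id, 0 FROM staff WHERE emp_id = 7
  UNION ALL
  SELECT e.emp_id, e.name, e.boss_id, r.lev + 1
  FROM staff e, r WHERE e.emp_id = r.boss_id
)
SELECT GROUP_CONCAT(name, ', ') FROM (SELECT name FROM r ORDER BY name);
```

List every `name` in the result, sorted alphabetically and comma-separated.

Bob, Judy, Walt, Zane

Base: emp_id=7 (Zane), boss_id=4, lev 0.
Iteration 1: join on emp_id=4 -> Walt (id 4, boss_id=2, lev 1).
Iteration 2: join on emp_id=2 -> Judy (id 2, boss_id=1, lev 2).
Iteration 3: join on emp_id=1 -> Bob (id 1, boss_id=NULL, lev 3).
Iteration 4: boss_id is NULL; no match; recursion stops.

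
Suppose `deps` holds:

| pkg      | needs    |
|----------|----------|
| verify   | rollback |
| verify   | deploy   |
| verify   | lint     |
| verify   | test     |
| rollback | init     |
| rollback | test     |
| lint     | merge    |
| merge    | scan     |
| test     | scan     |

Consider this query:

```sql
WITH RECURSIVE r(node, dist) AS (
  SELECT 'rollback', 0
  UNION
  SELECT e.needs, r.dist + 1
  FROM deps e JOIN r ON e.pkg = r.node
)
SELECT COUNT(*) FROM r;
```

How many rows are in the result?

4

Base: (rollback, dist=0).
Iteration 1: edges from {rollback} -> (init, dist=1), (test, dist=1).
Iteration 2: edges from {init,test} -> (scan, dist=2).
Iteration 3: no outgoing edges from {scan}; recursion stops.
Total rows emitted: 4.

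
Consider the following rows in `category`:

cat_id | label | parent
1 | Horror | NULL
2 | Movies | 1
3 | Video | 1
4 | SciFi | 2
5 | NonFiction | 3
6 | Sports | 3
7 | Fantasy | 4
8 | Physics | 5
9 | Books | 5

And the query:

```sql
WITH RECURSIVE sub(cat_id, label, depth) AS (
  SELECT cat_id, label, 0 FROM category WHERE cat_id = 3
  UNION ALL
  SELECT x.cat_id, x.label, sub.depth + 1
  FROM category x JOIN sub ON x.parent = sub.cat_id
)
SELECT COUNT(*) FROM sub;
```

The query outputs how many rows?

Base: cat_id=3 (Video) at depth 0.
Iteration 1: rows with parent in {3} -> NonFiction (id 5, depth 1), Sports (id 6, depth 1).
Iteration 2: rows with parent in {5,6} -> Physics (id 8, depth 2), Books (id 9, depth 2).
Iteration 3: no rows with parent in {8,9}; recursion stops.
Total rows emitted: 5.

5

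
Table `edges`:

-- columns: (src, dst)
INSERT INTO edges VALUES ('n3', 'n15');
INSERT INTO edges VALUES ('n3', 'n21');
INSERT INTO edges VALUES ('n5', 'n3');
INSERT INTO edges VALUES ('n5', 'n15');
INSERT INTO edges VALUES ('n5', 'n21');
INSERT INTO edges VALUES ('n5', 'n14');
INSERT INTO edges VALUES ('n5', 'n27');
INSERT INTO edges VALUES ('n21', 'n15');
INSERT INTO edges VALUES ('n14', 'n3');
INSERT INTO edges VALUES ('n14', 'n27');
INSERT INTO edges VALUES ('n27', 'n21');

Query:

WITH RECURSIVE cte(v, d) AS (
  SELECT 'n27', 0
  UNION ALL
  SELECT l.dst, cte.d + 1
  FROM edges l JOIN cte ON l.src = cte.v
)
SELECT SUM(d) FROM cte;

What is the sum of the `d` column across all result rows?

Base: (n27, d=0).
Iteration 1: edges from {n27} -> (n21, d=1).
Iteration 2: edges from {n21} -> (n15, d=2).
Iteration 3: no outgoing edges from {n15}; recursion stops.
SUM(d) = 0 + 1 + 2 = 3.

3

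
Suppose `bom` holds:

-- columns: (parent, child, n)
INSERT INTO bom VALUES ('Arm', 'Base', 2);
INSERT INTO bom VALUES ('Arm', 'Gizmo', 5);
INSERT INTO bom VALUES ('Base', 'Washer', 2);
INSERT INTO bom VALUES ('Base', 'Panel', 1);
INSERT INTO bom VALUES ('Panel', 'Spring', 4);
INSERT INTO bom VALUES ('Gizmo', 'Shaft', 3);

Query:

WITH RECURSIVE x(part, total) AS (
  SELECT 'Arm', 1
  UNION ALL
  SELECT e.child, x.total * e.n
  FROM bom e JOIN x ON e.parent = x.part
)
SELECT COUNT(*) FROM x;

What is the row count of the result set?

Base: (Arm, total=1).
Iteration 1: components of {Arm} -> Base = 1*2 = 2, Gizmo = 1*5 = 5.
Iteration 2: components of {Base,Gizmo} -> Panel = 2*1 = 2, Shaft = 5*3 = 15, Washer = 2*2 = 4.
Iteration 3: components of {Panel,Shaft,Washer} -> Spring = 2*4 = 8.
Iteration 4: no further components; recursion stops.
Total rows emitted: 7.

7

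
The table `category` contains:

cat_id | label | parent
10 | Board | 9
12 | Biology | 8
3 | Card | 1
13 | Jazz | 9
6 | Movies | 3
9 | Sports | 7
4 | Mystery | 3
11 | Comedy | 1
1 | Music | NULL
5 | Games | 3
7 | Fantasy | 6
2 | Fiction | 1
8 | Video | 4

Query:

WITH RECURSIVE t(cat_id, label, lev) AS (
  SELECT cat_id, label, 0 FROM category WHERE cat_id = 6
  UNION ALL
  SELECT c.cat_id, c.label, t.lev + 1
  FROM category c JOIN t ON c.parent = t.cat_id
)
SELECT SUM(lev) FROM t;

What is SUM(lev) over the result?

Base: cat_id=6 (Movies) at lev 0.
Iteration 1: rows with parent in {6} -> Fantasy (id 7, lev 1).
Iteration 2: rows with parent in {7} -> Sports (id 9, lev 2).
Iteration 3: rows with parent in {9} -> Board (id 10, lev 3), Jazz (id 13, lev 3).
Iteration 4: no rows with parent in {10,13}; recursion stops.
SUM(lev) = 0 + 1 + 2 + 3 + 3 = 9.

9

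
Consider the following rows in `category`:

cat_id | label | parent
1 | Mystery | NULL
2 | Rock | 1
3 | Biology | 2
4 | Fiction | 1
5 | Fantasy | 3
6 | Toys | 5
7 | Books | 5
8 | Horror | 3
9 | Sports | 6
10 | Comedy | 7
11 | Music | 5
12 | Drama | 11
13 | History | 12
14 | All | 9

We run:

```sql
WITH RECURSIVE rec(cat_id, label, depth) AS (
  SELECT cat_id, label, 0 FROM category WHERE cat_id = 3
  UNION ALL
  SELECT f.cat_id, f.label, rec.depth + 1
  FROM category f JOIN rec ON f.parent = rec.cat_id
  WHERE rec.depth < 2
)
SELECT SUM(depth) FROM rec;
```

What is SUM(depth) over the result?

Base: cat_id=3 (Biology) at depth 0.
Iteration 1: rows with parent in {3} -> Fantasy (id 5, depth 1), Horror (id 8, depth 1).
Iteration 2: rows with parent in {5,8} -> Toys (id 6, depth 2), Books (id 7, depth 2), Music (id 11, depth 2).
Iteration 3: depth < 2 fails for all current rows; recursion stops.
SUM(depth) = 0 + 1 + 1 + 2 + 2 + 2 = 8.

8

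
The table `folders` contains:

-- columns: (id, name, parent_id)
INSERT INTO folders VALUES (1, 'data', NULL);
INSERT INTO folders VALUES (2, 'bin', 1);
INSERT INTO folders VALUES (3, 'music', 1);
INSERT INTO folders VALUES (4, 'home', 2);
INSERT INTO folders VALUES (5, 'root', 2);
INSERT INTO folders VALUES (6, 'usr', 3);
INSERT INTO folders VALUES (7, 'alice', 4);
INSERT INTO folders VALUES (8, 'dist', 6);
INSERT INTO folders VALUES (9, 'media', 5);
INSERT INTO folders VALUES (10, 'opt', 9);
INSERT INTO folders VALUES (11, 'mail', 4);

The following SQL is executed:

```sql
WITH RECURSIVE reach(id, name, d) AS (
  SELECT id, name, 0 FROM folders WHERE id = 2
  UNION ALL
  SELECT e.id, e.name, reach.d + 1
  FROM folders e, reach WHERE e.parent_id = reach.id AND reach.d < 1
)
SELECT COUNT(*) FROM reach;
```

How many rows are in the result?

3

Base: id=2 (bin) at d 0.
Iteration 1: rows with parent_id in {2} -> home (id 4, d 1), root (id 5, d 1).
Iteration 2: d < 1 fails for all current rows; recursion stops.
Total rows emitted: 3.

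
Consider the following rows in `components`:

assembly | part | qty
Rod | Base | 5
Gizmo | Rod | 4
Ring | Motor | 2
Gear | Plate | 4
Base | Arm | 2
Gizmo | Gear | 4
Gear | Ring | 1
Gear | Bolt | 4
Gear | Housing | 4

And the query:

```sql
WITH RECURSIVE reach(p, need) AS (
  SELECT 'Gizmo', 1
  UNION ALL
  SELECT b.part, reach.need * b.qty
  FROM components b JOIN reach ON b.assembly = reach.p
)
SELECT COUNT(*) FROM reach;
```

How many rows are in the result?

10

Base: (Gizmo, need=1).
Iteration 1: components of {Gizmo} -> Gear = 1*4 = 4, Rod = 1*4 = 4.
Iteration 2: components of {Gear,Rod} -> Base = 4*5 = 20, Bolt = 4*4 = 16, Housing = 4*4 = 16, Plate = 4*4 = 16, Ring = 4*1 = 4.
Iteration 3: components of {Base,Bolt,Housing,Plate,Ring} -> Arm = 20*2 = 40, Motor = 4*2 = 8.
Iteration 4: no further components; recursion stops.
Total rows emitted: 10.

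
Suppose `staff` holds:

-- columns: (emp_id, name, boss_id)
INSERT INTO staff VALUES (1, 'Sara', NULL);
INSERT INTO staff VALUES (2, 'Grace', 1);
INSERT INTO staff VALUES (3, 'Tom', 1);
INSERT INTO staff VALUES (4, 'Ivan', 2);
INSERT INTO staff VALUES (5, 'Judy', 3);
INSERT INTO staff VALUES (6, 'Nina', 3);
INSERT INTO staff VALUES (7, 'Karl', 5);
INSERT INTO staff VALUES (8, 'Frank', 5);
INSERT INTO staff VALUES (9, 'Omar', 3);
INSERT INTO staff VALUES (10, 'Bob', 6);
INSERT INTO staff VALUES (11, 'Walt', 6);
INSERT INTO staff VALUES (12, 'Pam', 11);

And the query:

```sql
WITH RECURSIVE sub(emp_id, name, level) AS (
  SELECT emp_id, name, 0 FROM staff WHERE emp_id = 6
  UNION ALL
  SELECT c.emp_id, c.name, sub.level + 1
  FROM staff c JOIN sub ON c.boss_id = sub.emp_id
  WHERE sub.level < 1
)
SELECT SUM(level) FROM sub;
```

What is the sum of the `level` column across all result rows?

2

Base: emp_id=6 (Nina) at level 0.
Iteration 1: rows with boss_id in {6} -> Bob (id 10, level 1), Walt (id 11, level 1).
Iteration 2: level < 1 fails for all current rows; recursion stops.
SUM(level) = 0 + 1 + 1 = 2.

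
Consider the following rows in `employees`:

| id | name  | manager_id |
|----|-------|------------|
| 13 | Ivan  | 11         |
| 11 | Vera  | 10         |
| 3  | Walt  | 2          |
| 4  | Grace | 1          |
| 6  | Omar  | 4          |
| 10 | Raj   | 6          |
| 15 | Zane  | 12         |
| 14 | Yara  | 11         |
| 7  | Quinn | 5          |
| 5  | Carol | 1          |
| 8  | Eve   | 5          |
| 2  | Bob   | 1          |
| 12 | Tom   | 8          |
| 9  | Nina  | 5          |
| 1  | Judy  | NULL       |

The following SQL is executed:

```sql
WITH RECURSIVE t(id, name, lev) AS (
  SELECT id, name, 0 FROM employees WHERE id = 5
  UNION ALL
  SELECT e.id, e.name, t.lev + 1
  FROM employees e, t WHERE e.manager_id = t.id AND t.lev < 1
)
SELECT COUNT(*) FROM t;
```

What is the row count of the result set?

4

Base: id=5 (Carol) at lev 0.
Iteration 1: rows with manager_id in {5} -> Quinn (id 7, lev 1), Eve (id 8, lev 1), Nina (id 9, lev 1).
Iteration 2: lev < 1 fails for all current rows; recursion stops.
Total rows emitted: 4.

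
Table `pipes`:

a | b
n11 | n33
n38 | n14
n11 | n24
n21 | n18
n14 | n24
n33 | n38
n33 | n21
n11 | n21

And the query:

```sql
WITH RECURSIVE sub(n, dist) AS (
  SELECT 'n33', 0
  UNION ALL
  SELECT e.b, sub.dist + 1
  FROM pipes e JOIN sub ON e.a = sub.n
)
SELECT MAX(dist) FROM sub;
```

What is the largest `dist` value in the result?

3

Base: (n33, dist=0).
Iteration 1: edges from {n33} -> (n21, dist=1), (n38, dist=1).
Iteration 2: edges from {n21,n38} -> (n14, dist=2), (n18, dist=2).
Iteration 3: edges from {n14,n18} -> (n24, dist=3).
Iteration 4: no outgoing edges from {n24}; recursion stops.
dist values: 0, 1, 1, 2, 2, 3; the maximum is 3.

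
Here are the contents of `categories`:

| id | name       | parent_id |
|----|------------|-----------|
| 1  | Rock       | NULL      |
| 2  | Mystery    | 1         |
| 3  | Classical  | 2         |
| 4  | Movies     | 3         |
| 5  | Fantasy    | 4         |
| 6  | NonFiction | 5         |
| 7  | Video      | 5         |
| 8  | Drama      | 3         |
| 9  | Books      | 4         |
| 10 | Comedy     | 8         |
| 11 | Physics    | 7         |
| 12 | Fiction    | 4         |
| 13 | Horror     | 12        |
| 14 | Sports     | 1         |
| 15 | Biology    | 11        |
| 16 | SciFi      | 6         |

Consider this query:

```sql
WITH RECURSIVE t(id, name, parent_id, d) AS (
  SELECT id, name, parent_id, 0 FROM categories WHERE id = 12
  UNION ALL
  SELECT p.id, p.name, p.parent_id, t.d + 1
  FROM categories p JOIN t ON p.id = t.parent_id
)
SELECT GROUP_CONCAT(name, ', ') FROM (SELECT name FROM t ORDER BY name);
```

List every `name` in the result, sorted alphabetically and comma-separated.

Classical, Fiction, Movies, Mystery, Rock

Base: id=12 (Fiction), parent_id=4, d 0.
Iteration 1: join on id=4 -> Movies (id 4, parent_id=3, d 1).
Iteration 2: join on id=3 -> Classical (id 3, parent_id=2, d 2).
Iteration 3: join on id=2 -> Mystery (id 2, parent_id=1, d 3).
Iteration 4: join on id=1 -> Rock (id 1, parent_id=NULL, d 4).
Iteration 5: parent_id is NULL; no match; recursion stops.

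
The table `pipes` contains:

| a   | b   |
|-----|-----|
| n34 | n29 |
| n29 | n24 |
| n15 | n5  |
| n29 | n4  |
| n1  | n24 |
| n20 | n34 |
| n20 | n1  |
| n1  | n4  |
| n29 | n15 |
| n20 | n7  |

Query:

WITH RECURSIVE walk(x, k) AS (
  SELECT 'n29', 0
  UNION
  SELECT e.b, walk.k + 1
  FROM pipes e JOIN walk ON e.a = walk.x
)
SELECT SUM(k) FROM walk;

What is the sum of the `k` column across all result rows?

5

Base: (n29, k=0).
Iteration 1: edges from {n29} -> (n15, k=1), (n24, k=1), (n4, k=1).
Iteration 2: edges from {n15,n24,n4} -> (n5, k=2).
Iteration 3: no outgoing edges from {n5}; recursion stops.
SUM(k) = 0 + 1 + 1 + 1 + 2 = 5.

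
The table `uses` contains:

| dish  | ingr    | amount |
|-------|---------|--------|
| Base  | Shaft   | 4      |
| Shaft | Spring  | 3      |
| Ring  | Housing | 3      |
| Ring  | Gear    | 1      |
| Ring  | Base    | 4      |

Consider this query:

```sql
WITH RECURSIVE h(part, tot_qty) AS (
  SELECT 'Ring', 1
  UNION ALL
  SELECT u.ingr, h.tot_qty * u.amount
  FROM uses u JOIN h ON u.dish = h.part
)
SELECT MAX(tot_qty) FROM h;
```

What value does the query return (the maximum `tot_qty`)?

Base: (Ring, tot_qty=1).
Iteration 1: components of {Ring} -> Base = 1*4 = 4, Gear = 1*1 = 1, Housing = 1*3 = 3.
Iteration 2: components of {Base,Gear,Housing} -> Shaft = 4*4 = 16.
Iteration 3: components of {Shaft} -> Spring = 16*3 = 48.
Iteration 4: no further components; recursion stops.
tot_qty values: 1, 1, 4, 3, 16, 48; the maximum is 48.

48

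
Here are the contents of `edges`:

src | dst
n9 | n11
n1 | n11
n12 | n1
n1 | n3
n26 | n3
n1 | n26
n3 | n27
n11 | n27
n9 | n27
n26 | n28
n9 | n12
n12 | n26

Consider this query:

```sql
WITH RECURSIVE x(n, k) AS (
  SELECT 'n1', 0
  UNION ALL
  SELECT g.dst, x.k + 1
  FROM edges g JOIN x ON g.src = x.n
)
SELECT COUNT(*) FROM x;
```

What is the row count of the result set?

9

Base: (n1, k=0).
Iteration 1: edges from {n1} -> (n11, k=1), (n26, k=1), (n3, k=1).
Iteration 2: edges from {n11,n26,n3} -> (n27, k=2) x2, (n28, k=2), (n3, k=2). [UNION ALL keeps all 4 new rows, including repeats]
Iteration 3: edges from {n27,n28,n3} -> (n27, k=3).
Iteration 4: no outgoing edges from {n27}; recursion stops.
Total rows emitted: 9.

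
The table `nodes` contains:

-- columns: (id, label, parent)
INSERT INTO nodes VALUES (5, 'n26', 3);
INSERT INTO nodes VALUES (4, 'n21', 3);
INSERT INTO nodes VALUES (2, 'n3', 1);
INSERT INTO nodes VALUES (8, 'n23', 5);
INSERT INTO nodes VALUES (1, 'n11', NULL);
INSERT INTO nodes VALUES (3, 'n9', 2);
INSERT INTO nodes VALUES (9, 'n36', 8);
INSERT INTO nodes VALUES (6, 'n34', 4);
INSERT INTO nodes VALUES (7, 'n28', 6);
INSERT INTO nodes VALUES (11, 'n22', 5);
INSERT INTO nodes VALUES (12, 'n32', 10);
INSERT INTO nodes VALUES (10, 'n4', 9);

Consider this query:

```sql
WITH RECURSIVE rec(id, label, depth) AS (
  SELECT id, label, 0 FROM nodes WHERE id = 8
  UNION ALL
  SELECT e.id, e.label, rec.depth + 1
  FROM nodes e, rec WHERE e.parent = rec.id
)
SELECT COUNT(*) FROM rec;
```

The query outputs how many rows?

4

Base: id=8 (n23) at depth 0.
Iteration 1: rows with parent in {8} -> n36 (id 9, depth 1).
Iteration 2: rows with parent in {9} -> n4 (id 10, depth 2).
Iteration 3: rows with parent in {10} -> n32 (id 12, depth 3).
Iteration 4: no rows with parent in {12}; recursion stops.
Total rows emitted: 4.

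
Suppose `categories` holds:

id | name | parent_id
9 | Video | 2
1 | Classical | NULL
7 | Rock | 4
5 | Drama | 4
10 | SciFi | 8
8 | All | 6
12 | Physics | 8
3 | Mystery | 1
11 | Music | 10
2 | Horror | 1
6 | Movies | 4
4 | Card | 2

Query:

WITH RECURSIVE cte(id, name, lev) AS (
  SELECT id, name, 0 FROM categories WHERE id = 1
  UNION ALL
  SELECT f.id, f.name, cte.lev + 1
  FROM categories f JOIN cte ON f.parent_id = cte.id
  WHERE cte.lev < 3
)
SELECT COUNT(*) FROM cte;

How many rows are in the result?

Base: id=1 (Classical) at lev 0.
Iteration 1: rows with parent_id in {1} -> Horror (id 2, lev 1), Mystery (id 3, lev 1).
Iteration 2: rows with parent_id in {2,3} -> Card (id 4, lev 2), Video (id 9, lev 2).
Iteration 3: rows with parent_id in {4,9} -> Drama (id 5, lev 3), Movies (id 6, lev 3), Rock (id 7, lev 3).
Iteration 4: lev < 3 fails for all current rows; recursion stops.
Total rows emitted: 8.

8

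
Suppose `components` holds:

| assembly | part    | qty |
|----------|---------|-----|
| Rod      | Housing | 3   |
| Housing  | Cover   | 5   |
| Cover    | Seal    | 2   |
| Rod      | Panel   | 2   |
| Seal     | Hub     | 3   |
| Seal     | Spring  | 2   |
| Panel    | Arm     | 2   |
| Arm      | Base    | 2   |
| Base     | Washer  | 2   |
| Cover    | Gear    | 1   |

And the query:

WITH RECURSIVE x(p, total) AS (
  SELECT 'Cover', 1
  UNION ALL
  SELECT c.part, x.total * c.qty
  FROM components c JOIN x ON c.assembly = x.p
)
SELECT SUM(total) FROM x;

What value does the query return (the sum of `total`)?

Base: (Cover, total=1).
Iteration 1: components of {Cover} -> Gear = 1*1 = 1, Seal = 1*2 = 2.
Iteration 2: components of {Gear,Seal} -> Hub = 2*3 = 6, Spring = 2*2 = 4.
Iteration 3: no further components; recursion stops.
SUM(total) = 1 + 2 + 1 + 6 + 4 = 14.

14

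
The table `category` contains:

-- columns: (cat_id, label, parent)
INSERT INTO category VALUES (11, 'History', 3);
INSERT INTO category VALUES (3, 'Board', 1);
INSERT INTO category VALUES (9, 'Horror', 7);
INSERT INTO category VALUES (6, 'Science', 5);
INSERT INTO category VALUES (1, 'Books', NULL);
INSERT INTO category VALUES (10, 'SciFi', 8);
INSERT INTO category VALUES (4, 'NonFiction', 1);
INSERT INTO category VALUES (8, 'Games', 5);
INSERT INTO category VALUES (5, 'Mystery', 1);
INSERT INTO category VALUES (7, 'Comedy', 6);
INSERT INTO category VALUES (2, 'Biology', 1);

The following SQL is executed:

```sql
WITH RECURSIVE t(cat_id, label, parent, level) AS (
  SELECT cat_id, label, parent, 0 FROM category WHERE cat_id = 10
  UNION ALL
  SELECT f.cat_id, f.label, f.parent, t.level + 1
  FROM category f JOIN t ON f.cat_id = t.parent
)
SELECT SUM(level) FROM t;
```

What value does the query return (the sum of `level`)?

6

Base: cat_id=10 (SciFi), parent=8, level 0.
Iteration 1: join on cat_id=8 -> Games (id 8, parent=5, level 1).
Iteration 2: join on cat_id=5 -> Mystery (id 5, parent=1, level 2).
Iteration 3: join on cat_id=1 -> Books (id 1, parent=NULL, level 3).
Iteration 4: parent is NULL; no match; recursion stops.
SUM(level) = 0 + 1 + 2 + 3 = 6.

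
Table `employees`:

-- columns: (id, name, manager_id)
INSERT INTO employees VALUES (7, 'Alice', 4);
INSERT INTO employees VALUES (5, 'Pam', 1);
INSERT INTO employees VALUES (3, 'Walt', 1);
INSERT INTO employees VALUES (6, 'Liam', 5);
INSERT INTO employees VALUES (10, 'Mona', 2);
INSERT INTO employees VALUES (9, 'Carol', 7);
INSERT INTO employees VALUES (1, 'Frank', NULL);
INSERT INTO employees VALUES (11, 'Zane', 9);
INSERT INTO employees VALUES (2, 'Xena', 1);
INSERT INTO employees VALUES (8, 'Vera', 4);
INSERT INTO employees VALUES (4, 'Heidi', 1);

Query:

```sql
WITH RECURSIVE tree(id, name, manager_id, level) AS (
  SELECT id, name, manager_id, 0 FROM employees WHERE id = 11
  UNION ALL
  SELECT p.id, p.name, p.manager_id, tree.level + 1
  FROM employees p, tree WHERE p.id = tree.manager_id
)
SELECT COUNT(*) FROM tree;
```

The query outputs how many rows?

Base: id=11 (Zane), manager_id=9, level 0.
Iteration 1: join on id=9 -> Carol (id 9, manager_id=7, level 1).
Iteration 2: join on id=7 -> Alice (id 7, manager_id=4, level 2).
Iteration 3: join on id=4 -> Heidi (id 4, manager_id=1, level 3).
Iteration 4: join on id=1 -> Frank (id 1, manager_id=NULL, level 4).
Iteration 5: manager_id is NULL; no match; recursion stops.
Total rows emitted: 5.

5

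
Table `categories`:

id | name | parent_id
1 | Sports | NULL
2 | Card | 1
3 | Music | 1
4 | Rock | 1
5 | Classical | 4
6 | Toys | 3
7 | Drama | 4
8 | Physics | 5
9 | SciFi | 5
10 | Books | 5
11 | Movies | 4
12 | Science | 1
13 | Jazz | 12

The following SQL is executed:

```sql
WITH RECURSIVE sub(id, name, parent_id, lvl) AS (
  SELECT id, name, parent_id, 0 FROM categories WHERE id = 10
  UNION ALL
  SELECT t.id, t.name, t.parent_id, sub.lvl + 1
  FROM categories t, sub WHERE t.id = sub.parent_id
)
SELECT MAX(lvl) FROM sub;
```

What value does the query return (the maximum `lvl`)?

3

Base: id=10 (Books), parent_id=5, lvl 0.
Iteration 1: join on id=5 -> Classical (id 5, parent_id=4, lvl 1).
Iteration 2: join on id=4 -> Rock (id 4, parent_id=1, lvl 2).
Iteration 3: join on id=1 -> Sports (id 1, parent_id=NULL, lvl 3).
Iteration 4: parent_id is NULL; no match; recursion stops.
lvl values: 0, 1, 2, 3; the maximum is 3.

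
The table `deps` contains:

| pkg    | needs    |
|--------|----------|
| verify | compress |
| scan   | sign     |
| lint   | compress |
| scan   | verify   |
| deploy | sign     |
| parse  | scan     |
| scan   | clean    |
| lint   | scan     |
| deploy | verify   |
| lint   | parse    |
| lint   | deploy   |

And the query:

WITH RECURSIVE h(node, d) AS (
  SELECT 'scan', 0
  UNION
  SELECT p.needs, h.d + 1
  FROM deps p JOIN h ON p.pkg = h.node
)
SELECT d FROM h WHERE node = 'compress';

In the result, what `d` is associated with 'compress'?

Base: (scan, d=0).
Iteration 1: edges from {scan} -> (clean, d=1), (sign, d=1), (verify, d=1).
Iteration 2: edges from {clean,sign,verify} -> (compress, d=2).
Iteration 3: no outgoing edges from {compress}; recursion stops.

2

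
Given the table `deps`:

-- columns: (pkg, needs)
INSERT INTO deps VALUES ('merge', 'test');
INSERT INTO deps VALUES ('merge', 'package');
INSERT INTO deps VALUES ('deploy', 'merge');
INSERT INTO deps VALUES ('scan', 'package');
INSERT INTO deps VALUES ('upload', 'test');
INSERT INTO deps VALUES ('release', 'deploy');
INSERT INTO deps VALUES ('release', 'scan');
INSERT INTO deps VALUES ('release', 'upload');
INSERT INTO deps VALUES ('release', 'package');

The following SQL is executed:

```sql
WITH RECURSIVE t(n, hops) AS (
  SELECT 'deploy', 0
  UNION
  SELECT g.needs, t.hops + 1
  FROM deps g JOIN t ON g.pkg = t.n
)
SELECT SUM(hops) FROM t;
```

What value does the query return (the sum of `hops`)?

Base: (deploy, hops=0).
Iteration 1: edges from {deploy} -> (merge, hops=1).
Iteration 2: edges from {merge} -> (package, hops=2), (test, hops=2).
Iteration 3: no outgoing edges from {package,test}; recursion stops.
SUM(hops) = 0 + 1 + 2 + 2 = 5.

5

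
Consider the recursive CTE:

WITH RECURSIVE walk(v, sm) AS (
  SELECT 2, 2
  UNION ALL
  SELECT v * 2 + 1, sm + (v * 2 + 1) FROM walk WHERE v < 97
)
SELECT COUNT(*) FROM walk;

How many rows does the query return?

7

Base: v=2, sm=2.
Iteration 1: 2 < 97 holds -> v = 2 * 2 + 1 = 5, sm = 2 + 5 = 7.
Iteration 2: 5 < 97 holds -> v = 5 * 2 + 1 = 11, sm = 7 + 11 = 18.
Iteration 3: 11 < 97 holds -> v = 11 * 2 + 1 = 23, sm = 18 + 23 = 41.
Iteration 4: 23 < 97 holds -> v = 23 * 2 + 1 = 47, sm = 41 + 47 = 88.
Iteration 5: 47 < 97 holds -> v = 47 * 2 + 1 = 95, sm = 88 + 95 = 183.
Iteration 6: 95 < 97 holds -> v = 95 * 2 + 1 = 191, sm = 183 + 191 = 374.
Iteration 7: 191 < 97 fails; recursion stops.
Total rows emitted: 7.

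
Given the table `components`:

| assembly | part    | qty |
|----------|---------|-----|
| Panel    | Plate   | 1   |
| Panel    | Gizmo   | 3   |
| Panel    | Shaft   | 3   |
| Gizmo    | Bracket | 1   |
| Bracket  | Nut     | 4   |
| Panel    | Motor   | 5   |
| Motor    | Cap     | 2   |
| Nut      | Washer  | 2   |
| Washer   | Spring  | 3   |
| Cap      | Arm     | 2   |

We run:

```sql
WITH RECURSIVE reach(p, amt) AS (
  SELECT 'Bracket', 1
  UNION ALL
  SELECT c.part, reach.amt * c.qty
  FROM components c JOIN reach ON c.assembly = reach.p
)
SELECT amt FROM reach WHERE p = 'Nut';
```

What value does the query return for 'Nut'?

4

Base: (Bracket, amt=1).
Iteration 1: components of {Bracket} -> Nut = 1*4 = 4.
Iteration 2: components of {Nut} -> Washer = 4*2 = 8.
Iteration 3: components of {Washer} -> Spring = 8*3 = 24.
Iteration 4: no further components; recursion stops.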